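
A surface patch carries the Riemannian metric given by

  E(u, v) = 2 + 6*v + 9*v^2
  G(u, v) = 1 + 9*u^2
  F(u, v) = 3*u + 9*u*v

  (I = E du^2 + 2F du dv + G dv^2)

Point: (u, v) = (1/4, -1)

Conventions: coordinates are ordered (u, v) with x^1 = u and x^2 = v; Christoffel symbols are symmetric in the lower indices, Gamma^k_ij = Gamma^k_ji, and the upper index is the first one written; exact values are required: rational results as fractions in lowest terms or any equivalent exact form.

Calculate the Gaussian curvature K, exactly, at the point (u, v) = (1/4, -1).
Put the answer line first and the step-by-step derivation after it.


Answer: K = -2304/7921

E = 5, F = -3/2, G = 25/16, EG - F^2 = 89/16 at the point
E_u = 0, E_v = -12, F_u = -6, F_v = 9/4, G_u = 9/2, G_v = 0
E_vv = 18, F_uv = 9, G_uu = 18
Compute both Brioschi determinants and normalise by (EG - F^2)^2.
M1 = [[-E_vv/2 + F_uv - G_uu/2, E_u/2, F_u - E_v/2], [F_v - G_u/2, E, F], [G_v/2, F, G]] = [[-9, 0, 0], [0, 5, -3/2], [0, -3/2, 25/16]]; det M1 = -801/16
M2 = [[0, E_v/2, G_u/2], [E_v/2, E, F], [G_u/2, F, G]] = [[0, -6, 9/4], [-6, 5, -3/2], [9/4, -3/2, 25/16]]; det M2 = -657/16
det M1 - det M2 = -9; K = -9 / (89/16)^2 = -2304/7921


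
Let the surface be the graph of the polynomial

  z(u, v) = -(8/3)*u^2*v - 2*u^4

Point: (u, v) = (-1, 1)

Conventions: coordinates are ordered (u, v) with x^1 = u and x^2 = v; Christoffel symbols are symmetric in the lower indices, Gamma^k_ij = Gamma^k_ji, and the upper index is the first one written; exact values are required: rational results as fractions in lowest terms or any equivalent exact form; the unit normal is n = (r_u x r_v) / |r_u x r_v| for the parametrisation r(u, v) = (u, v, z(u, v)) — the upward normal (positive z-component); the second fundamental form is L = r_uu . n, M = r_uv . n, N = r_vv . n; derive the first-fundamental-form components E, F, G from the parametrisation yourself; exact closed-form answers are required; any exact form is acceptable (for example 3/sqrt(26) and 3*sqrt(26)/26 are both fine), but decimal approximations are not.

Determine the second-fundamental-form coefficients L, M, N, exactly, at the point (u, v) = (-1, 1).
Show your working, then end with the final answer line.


z_u = 40/3, z_v = -8/3, z_uu = -88/3, z_uv = 16/3, z_vv = 0
E = 1609/9, F = -320/9, G = 73/9; answer radicand W^2 = 1673/9
unnormalised second-form numerators: l = -88/3, m = 16/3, n = 0; L = l/sqrt(1673/9), and similarly M = m/sqrt(W^2), N = n/sqrt(W^2)

Answer: L = -88*sqrt(1673)/1673, M = 16*sqrt(1673)/1673, N = 0


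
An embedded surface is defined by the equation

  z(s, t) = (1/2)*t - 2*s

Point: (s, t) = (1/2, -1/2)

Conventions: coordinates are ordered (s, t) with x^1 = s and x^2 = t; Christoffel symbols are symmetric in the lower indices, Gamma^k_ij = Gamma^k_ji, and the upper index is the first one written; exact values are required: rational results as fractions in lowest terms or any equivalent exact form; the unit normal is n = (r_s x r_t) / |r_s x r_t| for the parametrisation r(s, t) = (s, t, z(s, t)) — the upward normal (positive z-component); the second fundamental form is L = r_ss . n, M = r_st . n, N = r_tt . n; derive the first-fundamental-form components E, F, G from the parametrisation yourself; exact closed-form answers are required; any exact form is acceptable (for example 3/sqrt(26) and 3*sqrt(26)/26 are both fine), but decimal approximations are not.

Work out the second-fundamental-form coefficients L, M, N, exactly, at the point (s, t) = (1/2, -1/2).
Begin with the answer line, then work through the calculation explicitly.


Answer: L = 0, M = 0, N = 0

z_s = -2, z_t = 1/2, z_ss = 0, z_st = 0, z_tt = 0
E = 5, F = -1, G = 5/4; answer radicand W^2 = 21/4
unnormalised second-form numerators: l = 0, m = 0, n = 0; L = l/sqrt(21/4), and similarly M = m/sqrt(W^2), N = n/sqrt(W^2)


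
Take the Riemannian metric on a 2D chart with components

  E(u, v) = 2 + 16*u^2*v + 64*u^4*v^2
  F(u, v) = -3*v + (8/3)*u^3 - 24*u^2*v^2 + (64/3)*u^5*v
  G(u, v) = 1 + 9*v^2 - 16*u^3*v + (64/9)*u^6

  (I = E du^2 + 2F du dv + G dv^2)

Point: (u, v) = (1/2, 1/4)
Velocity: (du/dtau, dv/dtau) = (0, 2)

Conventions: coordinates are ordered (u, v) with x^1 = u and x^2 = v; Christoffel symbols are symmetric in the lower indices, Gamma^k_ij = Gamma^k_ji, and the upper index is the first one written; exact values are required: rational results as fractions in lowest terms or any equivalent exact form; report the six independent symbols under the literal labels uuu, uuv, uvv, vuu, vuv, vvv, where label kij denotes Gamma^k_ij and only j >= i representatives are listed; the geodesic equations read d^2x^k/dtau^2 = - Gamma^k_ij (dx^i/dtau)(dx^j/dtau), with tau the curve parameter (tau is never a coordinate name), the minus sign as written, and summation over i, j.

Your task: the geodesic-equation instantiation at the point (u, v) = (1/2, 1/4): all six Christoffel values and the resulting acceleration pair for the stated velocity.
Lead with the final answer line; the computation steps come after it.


Answer: Gamma_uuu = 432/493, Gamma_uuv = 432/493, Gamma_uvv = -648/493, Gamma_vuu = -120/493, Gamma_vuv = -120/493, Gamma_vvv = 180/493; accelerations (d^2u/dtau^2, d^2v/dtau^2) = (2592/493, -720/493)

E = 13/4, F = -5/8, G = 169/144 at the point
E_u = 6, E_v = 6, F_u = 13/6, F_v = -16/3, G_u = -5/3, G_v = 5/2
EG - F^2 = 493/144;  g^inv = (144/493) * [[169/144, 5/8], [5/8, 13/4]]
first-kind symbols [ij,l] = (1/2)(d_i g_jl + d_j g_il - d_l g_ij): [uu,u] = E_u/2 = 3, [uu,v] = F_u - E_v/2 = -5/6, [uv,u] = E_v/2 = 3, [uv,v] = G_u/2 = -5/6, [vv,u] = F_v - G_u/2 = -9/2, [vv,v] = G_v/2 = 5/4
Gamma^u_ij = (G*[ij,u] - F*[ij,v])/(EG - F^2), Gamma^v_ij = (E*[ij,v] - F*[ij,u])/(EG - F^2)
Gamma_uuu = 432/493, Gamma_uuv = 432/493, Gamma_uvv = -648/493, Gamma_vuu = -120/493, Gamma_vuv = -120/493, Gamma_vvv = 180/493
d^2u/dtau^2 = -(Gamma_uuu*(0)^2 + 2*Gamma_uuv*(0)*(2) + Gamma_uvv*(2)^2) = 2592/493
d^2v/dtau^2 = -(Gamma_vuu*(0)^2 + 2*Gamma_vuv*(0)*(2) + Gamma_vvv*(2)^2) = -720/493


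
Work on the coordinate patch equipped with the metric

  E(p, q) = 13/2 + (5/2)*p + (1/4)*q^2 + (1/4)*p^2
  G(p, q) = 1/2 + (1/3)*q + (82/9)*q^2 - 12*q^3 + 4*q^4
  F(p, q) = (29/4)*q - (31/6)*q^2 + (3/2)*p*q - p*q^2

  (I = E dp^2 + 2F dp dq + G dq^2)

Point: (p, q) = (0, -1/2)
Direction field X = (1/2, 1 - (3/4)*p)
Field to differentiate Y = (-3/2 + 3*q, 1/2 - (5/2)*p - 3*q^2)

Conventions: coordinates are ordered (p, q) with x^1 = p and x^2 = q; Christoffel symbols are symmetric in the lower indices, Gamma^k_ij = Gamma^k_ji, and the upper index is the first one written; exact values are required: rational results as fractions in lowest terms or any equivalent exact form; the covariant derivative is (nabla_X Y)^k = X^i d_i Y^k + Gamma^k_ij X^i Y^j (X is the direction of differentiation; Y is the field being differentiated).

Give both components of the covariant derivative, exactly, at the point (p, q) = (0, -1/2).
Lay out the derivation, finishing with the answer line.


E = 105/16, F = -59/12, G = 157/36 at the point
E_p = 5/2, E_q = -1/4, F_p = -1, F_q = 149/12, G_p = 0, G_q = -178/9
EG - F^2 = 2561/576;  g^inv = (576/2561) * [[157/36, 59/12], [59/12, 105/16]]
first-kind symbols [ij,l] = (1/2)(d_i g_jl + d_j g_il - d_l g_ij): [pp,p] = E_p/2 = 5/4, [pp,q] = F_p - E_q/2 = -7/8, [pq,p] = E_q/2 = -1/8, [pq,q] = G_p/2 = 0, [qq,p] = F_q - G_p/2 = 149/12, [qq,q] = G_q/2 = -89/9
Gamma^p_ij = (G*[ij,p] - F*[ij,q])/(EG - F^2), Gamma^q_ij = (E*[ij,q] - F*[ij,p])/(EG - F^2)
Gamma_ppp = 662/2561, Gamma_ppq = -314/2561, Gamma_pqq = 9556/7683, Gamma_qpp = 465/5122, Gamma_qpq = -354/2561, Gamma_qqq = -2216/2561
X = (1/2, 1), Y = (-3, -1/4) at the point

Answer: (nabla_X Y)^p = 82499/30732, (nabla_X Y)^q = 23173/10244


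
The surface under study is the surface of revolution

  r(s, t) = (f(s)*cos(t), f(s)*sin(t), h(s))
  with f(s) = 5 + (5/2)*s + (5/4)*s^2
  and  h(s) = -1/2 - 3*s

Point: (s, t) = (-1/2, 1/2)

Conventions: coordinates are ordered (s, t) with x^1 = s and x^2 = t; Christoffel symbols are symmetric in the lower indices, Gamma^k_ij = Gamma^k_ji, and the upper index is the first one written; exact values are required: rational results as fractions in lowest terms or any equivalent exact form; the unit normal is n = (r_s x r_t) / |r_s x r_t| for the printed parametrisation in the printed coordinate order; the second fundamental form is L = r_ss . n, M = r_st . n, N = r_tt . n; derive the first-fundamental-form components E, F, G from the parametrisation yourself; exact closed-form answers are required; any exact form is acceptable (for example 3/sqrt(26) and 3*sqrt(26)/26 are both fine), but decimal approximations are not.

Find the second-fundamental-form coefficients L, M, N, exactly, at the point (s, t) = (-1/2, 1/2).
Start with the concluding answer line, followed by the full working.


Answer: L = 30/13, M = 0, N = -15/4

f = 65/16, f' = 5/4, f'' = 5/2, h' = -3, h'' = 0
E = 169/16, F = 0, G = 4225/256; answer radicand W^2 = 169/16
unnormalised second-form numerators: l = 15/2, m = 0, n = -195/16; L = l/sqrt(169/16), and similarly M = m/sqrt(W^2), N = n/sqrt(W^2)


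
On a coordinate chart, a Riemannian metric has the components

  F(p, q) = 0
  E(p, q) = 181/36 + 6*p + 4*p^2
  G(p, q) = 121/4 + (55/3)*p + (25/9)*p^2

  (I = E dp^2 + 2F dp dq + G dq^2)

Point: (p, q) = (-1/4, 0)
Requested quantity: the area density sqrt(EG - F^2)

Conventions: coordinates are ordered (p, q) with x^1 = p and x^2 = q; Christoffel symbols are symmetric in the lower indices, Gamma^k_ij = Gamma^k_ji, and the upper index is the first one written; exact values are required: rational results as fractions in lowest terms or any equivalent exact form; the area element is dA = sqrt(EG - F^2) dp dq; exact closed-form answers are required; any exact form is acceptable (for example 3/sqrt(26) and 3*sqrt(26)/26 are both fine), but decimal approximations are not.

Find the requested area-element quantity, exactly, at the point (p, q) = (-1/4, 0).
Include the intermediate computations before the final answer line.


E = 34/9, F = 0, G = 3721/144; EG - F^2 = 63257/648

Answer: sqrt(EG - F^2) = 61*sqrt(34)/36


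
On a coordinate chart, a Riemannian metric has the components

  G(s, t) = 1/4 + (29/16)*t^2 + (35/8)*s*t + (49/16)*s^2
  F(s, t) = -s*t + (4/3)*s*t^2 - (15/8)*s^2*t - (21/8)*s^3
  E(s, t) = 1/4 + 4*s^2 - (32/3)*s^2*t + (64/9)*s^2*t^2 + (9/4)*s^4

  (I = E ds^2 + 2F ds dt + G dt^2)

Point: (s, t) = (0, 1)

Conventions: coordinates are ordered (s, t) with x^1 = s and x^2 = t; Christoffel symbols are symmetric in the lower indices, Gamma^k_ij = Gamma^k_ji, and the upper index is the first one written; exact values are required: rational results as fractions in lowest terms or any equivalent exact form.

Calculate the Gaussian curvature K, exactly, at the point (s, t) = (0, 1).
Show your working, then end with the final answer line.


E = 1/4, F = 0, G = 33/16, EG - F^2 = 33/64 at the point
E_s = 0, E_t = 0, F_s = 1/3, F_t = 0, G_s = 35/8, G_t = 29/8
E_tt = 0, F_st = 5/3, G_ss = 49/8
Apply the Brioschi formula K = (det M1 - det M2)/(EG - F^2)^2 over the derivative matrices of E, F, G.
M1 = [[-E_tt/2 + F_st - G_ss/2, E_s/2, F_s - E_t/2], [F_t - G_s/2, E, F], [G_t/2, F, G]] = [[-67/48, 0, 1/3], [-35/16, 1/4, 0], [29/16, 0, 33/16]]; det M1 = -2675/3072
M2 = [[0, E_t/2, G_s/2], [E_t/2, E, F], [G_s/2, F, G]] = [[0, 0, 35/16], [0, 1/4, 0], [35/16, 0, 33/16]]; det M2 = -1225/1024
det M1 - det M2 = 125/384; K = 125/384 / (33/64)^2 = 4000/3267

Answer: K = 4000/3267


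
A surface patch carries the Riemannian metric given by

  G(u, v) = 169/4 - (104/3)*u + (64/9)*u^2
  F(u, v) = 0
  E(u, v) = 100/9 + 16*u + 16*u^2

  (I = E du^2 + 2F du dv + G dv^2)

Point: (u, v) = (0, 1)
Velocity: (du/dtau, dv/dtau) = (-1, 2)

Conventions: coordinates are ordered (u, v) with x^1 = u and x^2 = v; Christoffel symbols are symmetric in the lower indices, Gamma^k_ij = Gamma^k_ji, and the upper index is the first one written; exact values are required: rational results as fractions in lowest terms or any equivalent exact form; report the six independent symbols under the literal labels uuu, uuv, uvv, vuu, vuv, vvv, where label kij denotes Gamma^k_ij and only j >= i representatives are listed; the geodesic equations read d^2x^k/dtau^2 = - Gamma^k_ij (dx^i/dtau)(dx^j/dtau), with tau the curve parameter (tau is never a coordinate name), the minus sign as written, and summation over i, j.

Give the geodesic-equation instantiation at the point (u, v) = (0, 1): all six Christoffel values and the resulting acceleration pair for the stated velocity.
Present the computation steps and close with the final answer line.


E = 100/9, F = 0, G = 169/4 at the point
E_u = 16, E_v = 0, F_u = 0, F_v = 0, G_u = -104/3, G_v = 0
EG - F^2 = 4225/9;  g^inv = (9/4225) * [[169/4, 0], [0, 100/9]]
first-kind symbols [ij,l] = (1/2)(d_i g_jl + d_j g_il - d_l g_ij): [uu,u] = E_u/2 = 8, [uu,v] = F_u - E_v/2 = 0, [uv,u] = E_v/2 = 0, [uv,v] = G_u/2 = -52/3, [vv,u] = F_v - G_u/2 = 52/3, [vv,v] = G_v/2 = 0
Gamma^u_ij = (G*[ij,u] - F*[ij,v])/(EG - F^2), Gamma^v_ij = (E*[ij,v] - F*[ij,u])/(EG - F^2)
Gamma_uuu = 18/25, Gamma_uuv = 0, Gamma_uvv = 39/25, Gamma_vuu = 0, Gamma_vuv = -16/39, Gamma_vvv = 0
d^2u/dtau^2 = -(Gamma_uuu*(-1)^2 + 2*Gamma_uuv*(-1)*(2) + Gamma_uvv*(2)^2) = -174/25
d^2v/dtau^2 = -(Gamma_vuu*(-1)^2 + 2*Gamma_vuv*(-1)*(2) + Gamma_vvv*(2)^2) = -64/39

Answer: Gamma_uuu = 18/25, Gamma_uuv = 0, Gamma_uvv = 39/25, Gamma_vuu = 0, Gamma_vuv = -16/39, Gamma_vvv = 0; accelerations (d^2u/dtau^2, d^2v/dtau^2) = (-174/25, -64/39)


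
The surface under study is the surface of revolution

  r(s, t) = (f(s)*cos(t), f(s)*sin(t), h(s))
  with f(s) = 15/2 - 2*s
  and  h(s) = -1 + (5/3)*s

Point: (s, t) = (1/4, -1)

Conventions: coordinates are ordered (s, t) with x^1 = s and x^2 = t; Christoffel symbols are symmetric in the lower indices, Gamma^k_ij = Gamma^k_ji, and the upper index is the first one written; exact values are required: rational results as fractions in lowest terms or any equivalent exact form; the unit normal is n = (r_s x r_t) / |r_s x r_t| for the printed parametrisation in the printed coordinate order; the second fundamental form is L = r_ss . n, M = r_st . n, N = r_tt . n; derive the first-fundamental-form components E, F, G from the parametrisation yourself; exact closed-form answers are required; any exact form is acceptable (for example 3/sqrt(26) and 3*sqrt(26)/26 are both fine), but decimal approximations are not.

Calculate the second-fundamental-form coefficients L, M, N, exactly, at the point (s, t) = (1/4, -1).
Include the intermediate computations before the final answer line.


f = 7, f' = -2, f'' = 0, h' = 5/3, h'' = 0
E = 61/9, F = 0, G = 49; answer radicand W^2 = 61/9
unnormalised second-form numerators: l = 0, m = 0, n = 35/3; L = l/sqrt(61/9), and similarly M = m/sqrt(W^2), N = n/sqrt(W^2)

Answer: L = 0, M = 0, N = 35*sqrt(61)/61


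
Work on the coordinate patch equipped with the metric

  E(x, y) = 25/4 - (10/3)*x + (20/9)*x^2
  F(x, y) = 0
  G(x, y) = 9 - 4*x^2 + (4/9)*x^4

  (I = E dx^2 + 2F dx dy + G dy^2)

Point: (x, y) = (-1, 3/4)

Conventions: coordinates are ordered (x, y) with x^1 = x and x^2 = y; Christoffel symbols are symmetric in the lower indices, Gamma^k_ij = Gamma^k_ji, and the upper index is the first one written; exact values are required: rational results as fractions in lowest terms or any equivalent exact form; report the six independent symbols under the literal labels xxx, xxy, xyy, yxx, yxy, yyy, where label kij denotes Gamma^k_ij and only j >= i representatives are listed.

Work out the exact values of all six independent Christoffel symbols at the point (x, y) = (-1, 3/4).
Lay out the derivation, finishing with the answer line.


E = 425/36, F = 0, G = 49/9 at the point
E_x = -70/9, E_y = 0, F_x = 0, F_y = 0, G_x = 56/9, G_y = 0
EG - F^2 = 20825/324;  g^inv = (324/20825) * [[49/9, 0], [0, 425/36]]
first-kind symbols [ij,l] = (1/2)(d_i g_jl + d_j g_il - d_l g_ij): [xx,x] = E_x/2 = -35/9, [xx,y] = F_x - E_y/2 = 0, [xy,x] = E_y/2 = 0, [xy,y] = G_x/2 = 28/9, [yy,x] = F_y - G_x/2 = -28/9, [yy,y] = G_y/2 = 0
Gamma^x_ij = (G*[ij,x] - F*[ij,y])/(EG - F^2), Gamma^y_ij = (E*[ij,y] - F*[ij,x])/(EG - F^2)

Answer: Gamma_xxx = -28/85, Gamma_xxy = 0, Gamma_xyy = -112/425, Gamma_yxx = 0, Gamma_yxy = 4/7, Gamma_yyy = 0


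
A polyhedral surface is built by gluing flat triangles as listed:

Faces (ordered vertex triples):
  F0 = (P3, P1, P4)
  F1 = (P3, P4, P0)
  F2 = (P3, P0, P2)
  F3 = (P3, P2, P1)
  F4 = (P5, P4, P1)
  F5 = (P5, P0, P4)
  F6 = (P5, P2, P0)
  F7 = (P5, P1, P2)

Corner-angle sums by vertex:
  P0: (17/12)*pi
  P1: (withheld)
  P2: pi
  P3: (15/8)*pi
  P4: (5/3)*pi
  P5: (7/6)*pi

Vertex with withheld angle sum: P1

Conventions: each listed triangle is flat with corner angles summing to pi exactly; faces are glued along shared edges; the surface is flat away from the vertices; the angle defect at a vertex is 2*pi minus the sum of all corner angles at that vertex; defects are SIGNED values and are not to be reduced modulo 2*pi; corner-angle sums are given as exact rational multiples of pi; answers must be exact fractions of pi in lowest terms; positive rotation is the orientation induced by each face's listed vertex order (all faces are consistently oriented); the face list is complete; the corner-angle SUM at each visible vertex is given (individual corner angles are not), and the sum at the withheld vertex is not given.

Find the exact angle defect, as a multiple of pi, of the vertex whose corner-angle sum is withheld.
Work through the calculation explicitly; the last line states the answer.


V = 6, E = 12, F = 8; chi = V - E + F = 2
Gauss-Bonnet: total defect = 2*pi*chi = 4*pi; visible defects sum to (23/8)*pi

Answer: defect(P1) = (9/8)*pi


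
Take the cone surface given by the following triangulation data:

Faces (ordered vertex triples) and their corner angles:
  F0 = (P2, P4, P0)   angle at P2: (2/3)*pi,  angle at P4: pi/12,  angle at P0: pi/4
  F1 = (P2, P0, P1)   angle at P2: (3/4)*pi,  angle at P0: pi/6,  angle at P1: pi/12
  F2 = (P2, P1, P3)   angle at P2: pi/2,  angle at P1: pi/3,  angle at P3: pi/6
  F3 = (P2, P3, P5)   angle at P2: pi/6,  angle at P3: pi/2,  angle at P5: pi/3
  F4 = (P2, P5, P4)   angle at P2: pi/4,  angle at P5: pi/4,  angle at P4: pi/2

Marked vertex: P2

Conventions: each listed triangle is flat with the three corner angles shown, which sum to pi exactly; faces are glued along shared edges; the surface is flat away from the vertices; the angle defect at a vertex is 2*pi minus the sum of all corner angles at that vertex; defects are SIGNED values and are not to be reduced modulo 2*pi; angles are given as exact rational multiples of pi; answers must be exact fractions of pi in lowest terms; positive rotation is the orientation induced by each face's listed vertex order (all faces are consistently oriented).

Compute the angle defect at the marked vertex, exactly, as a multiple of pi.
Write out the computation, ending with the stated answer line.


Sum of corner angles at P2: (7/3)*pi
defect = 2*pi - (7/3)*pi

Answer: defect(P2) = -pi/3


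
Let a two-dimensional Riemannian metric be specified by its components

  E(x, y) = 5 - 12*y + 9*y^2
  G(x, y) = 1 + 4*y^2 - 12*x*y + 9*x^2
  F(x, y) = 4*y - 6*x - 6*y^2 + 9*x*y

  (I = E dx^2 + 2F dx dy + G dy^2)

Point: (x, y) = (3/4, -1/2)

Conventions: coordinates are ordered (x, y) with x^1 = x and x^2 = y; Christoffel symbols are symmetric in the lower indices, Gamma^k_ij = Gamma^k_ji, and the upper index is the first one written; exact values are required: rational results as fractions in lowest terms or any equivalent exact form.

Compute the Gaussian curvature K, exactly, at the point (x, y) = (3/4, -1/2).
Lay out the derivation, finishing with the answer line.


E = 53/4, F = -91/8, G = 185/16, EG - F^2 = 381/16 at the point
E_x = 0, E_y = -21, F_x = -21/2, F_y = 67/4, G_x = 39/2, G_y = -13
E_yy = 18, F_xy = 9, G_xx = 18
Compute both Brioschi determinants and normalise by (EG - F^2)^2.
M1 = [[-E_yy/2 + F_xy - G_xx/2, E_x/2, F_x - E_y/2], [F_y - G_x/2, E, F], [G_y/2, F, G]] = [[-9, 0, 0], [7, 53/4, -91/8], [-13/2, -91/8, 185/16]]; det M1 = -3429/16
M2 = [[0, E_y/2, G_x/2], [E_y/2, E, F], [G_x/2, F, G]] = [[0, -21/2, 39/4], [-21/2, 53/4, -91/8], [39/4, -91/8, 185/16]]; det M2 = -3285/16
det M1 - det M2 = -9; K = -9 / (381/16)^2 = -256/16129

Answer: K = -256/16129


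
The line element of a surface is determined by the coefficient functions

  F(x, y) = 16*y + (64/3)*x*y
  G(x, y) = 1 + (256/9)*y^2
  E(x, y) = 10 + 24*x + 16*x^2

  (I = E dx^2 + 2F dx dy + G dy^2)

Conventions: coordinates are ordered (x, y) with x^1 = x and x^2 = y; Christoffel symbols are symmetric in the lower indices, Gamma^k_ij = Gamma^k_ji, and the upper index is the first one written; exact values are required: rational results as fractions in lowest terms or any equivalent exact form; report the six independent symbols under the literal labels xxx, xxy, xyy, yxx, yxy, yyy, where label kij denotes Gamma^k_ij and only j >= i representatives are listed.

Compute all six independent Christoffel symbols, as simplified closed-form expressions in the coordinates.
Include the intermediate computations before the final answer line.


E = 10 + 24*x + 16*x^2; F = 16*y + (64/3)*x*y; G = 1 + (256/9)*y^2
Gamma^k_ij = (1/2) g^{kl} (d_i g_jl + d_j g_il - d_l g_ij), with g^inv = (1/(EG-F^2)) [[G, -F], [-F, E]]
first partials: E_x = 24 + 32*x, E_y = 0, F_x = (64/3)*y, F_y = 16 + (64/3)*x, G_x = 0, G_y = (512/9)*y
D = EG - F^2 = 10 + 24*x + (256/9)*y^2 + 16*x^2
expanded: Gamma^x_xx = (G E_x - 2F F_x + F E_y)/(2D), Gamma^x_xy = (G E_y - F G_x)/(2D), Gamma^x_yy = (2G F_y - G G_x - F G_y)/(2D), Gamma^y_xx = (2E F_x - E E_y - F E_x)/(2D), Gamma^y_xy = (E G_x - F E_y)/(2D), Gamma^y_yy = (E G_y - 2F F_y + F G_x)/(2D); substitute and cancel common factors

Answer: Gamma_xxx = (72*x + 54)/(72*x^2 + 108*x + 128*y^2 + 45), Gamma_xxy = 0, Gamma_xyy = (96*x + 72)/(72*x^2 + 108*x + 128*y^2 + 45), Gamma_yxx = 96*y/(72*x^2 + 108*x + 128*y^2 + 45), Gamma_yxy = 0, Gamma_yyy = 128*y/(72*x^2 + 108*x + 128*y^2 + 45)


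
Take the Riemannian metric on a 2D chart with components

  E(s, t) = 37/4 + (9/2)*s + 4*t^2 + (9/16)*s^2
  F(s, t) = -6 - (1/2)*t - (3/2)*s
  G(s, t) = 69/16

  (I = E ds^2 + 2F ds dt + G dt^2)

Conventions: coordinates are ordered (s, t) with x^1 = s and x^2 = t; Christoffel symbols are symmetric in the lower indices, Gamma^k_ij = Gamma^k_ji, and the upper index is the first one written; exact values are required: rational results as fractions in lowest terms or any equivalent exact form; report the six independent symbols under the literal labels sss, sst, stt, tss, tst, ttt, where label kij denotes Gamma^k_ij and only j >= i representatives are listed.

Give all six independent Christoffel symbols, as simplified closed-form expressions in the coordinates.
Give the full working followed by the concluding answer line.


E = 37/4 + (9/2)*s + 4*t^2 + (9/16)*s^2; F = -6 - (1/2)*t - (3/2)*s; G = 69/16
Gamma^k_ij = (1/2) g^{kl} (d_i g_jl + d_j g_il - d_l g_ij), with g^inv = (1/(EG-F^2)) [[G, -F], [-F, E]]
first partials: E_s = 9/2 + (9/8)*s, E_t = 8*t, F_s = -3/2, F_t = -1/2, G_s = 0, G_t = 0
D = EG - F^2 = 249/64 - 6*t + (45/32)*s + 17*t^2 - (3/2)*s*t + (45/256)*s^2
expanded: Gamma^s_ss = (G E_s - 2F F_s + F E_t)/(2D), Gamma^s_st = (G E_t - F G_s)/(2D), Gamma^s_tt = (2G F_t - G G_s - F G_t)/(2D), Gamma^t_ss = (2E F_s - E E_t - F E_s)/(2D), Gamma^t_st = (E G_s - F E_t)/(2D), Gamma^t_tt = (E G_t - 2F F_t + F G_s)/(2D); substitute and cancel common factors

Answer: Gamma_sss = (-1536*s*t + 45*s - 512*t^2 - 6336*t + 180)/(45*s^2 - 384*s*t + 360*s + 4352*t^2 - 1536*t + 996), Gamma_sst = 4416*t/(45*s^2 - 384*s*t + 360*s + 4352*t^2 - 1536*t + 996), Gamma_stt = -552/(45*s^2 - 384*s*t + 360*s + 4352*t^2 - 1536*t + 996), Gamma_tss = (-576*s^2*t - 4536*s*t - 4096*t^3 - 1536*t^2 - 9184*t - 96)/(45*s^2 - 384*s*t + 360*s + 4352*t^2 - 1536*t + 996), Gamma_tst = (1536*s*t + 512*t^2 + 6144*t)/(45*s^2 - 384*s*t + 360*s + 4352*t^2 - 1536*t + 996), Gamma_ttt = (-192*s - 64*t - 768)/(45*s^2 - 384*s*t + 360*s + 4352*t^2 - 1536*t + 996)


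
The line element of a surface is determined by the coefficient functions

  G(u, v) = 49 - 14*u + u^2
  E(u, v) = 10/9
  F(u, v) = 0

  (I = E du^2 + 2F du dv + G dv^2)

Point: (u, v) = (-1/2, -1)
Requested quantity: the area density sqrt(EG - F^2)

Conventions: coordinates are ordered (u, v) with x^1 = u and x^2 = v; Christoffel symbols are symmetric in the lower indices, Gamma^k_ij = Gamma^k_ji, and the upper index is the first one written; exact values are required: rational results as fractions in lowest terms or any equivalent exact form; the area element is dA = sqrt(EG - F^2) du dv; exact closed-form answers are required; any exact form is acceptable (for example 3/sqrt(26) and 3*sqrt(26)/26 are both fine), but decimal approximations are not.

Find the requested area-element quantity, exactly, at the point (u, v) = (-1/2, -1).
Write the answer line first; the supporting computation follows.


Answer: sqrt(EG - F^2) = 5*sqrt(10)/2

E = 10/9, F = 0, G = 225/4; EG - F^2 = 125/2


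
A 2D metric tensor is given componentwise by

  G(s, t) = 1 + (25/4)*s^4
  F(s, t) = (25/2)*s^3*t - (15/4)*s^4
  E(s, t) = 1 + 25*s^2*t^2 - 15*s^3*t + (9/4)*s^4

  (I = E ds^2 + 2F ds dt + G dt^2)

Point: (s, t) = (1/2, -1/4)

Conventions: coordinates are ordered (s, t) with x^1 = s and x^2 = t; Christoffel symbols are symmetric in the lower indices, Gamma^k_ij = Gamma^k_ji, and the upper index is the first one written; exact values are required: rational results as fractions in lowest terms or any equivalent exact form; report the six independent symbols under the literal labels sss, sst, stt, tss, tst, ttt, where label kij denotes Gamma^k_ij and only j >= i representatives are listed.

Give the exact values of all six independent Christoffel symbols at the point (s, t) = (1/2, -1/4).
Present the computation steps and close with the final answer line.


E = 2, F = -5/8, G = 89/64 at the point
E_s = 11/2, E_t = -5, F_s = -135/32, F_t = 25/16, G_s = 25/8, G_t = 0
EG - F^2 = 153/64;  g^inv = (64/153) * [[89/64, 5/8], [5/8, 2]]
first-kind symbols [ij,l] = (1/2)(d_i g_jl + d_j g_il - d_l g_ij): [ss,s] = E_s/2 = 11/4, [ss,t] = F_s - E_t/2 = -55/32, [st,s] = E_t/2 = -5/2, [st,t] = G_s/2 = 25/16, [tt,s] = F_t - G_s/2 = 0, [tt,t] = G_t/2 = 0
Gamma^s_ij = (G*[ij,s] - F*[ij,t])/(EG - F^2), Gamma^t_ij = (E*[ij,t] - F*[ij,s])/(EG - F^2)

Answer: Gamma_sss = 176/153, Gamma_sst = -160/153, Gamma_stt = 0, Gamma_tss = -110/153, Gamma_tst = 100/153, Gamma_ttt = 0


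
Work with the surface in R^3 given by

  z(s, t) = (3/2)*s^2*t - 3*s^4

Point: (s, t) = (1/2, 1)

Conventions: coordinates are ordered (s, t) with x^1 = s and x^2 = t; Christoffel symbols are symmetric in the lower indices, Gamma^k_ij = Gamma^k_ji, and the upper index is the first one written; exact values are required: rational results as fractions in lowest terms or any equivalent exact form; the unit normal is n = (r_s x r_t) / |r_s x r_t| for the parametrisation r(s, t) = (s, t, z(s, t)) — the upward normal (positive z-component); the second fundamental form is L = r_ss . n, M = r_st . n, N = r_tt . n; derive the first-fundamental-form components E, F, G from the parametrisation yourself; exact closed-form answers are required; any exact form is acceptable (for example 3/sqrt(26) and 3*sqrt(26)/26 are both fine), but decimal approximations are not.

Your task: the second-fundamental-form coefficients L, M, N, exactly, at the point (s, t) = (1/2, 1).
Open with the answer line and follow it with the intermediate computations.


Answer: L = -48*sqrt(73)/73, M = 12*sqrt(73)/73, N = 0

z_s = 0, z_t = 3/8, z_ss = -6, z_st = 3/2, z_tt = 0
E = 1, F = 0, G = 73/64; answer radicand W^2 = 73/64
unnormalised second-form numerators: l = -6, m = 3/2, n = 0; L = l/sqrt(73/64), and similarly M = m/sqrt(W^2), N = n/sqrt(W^2)


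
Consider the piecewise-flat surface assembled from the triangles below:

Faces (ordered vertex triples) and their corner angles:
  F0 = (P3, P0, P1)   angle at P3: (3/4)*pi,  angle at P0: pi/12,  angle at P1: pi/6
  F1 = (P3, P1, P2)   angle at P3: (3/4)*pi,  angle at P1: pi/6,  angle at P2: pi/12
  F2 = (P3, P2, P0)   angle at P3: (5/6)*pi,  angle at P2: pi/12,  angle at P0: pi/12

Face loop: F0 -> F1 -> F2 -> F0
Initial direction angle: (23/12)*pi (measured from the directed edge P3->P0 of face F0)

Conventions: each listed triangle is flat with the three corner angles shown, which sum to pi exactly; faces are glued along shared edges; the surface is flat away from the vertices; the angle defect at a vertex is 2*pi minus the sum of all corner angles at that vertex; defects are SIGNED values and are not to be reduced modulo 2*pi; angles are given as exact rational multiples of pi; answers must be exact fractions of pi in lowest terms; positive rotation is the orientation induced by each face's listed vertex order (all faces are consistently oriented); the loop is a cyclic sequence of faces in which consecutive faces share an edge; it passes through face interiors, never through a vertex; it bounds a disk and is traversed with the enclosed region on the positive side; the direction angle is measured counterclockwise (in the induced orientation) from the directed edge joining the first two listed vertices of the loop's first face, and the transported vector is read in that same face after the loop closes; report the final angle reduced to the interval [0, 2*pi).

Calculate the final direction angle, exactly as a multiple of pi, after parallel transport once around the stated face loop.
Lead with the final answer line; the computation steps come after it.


Answer: final direction angle = (19/12)*pi

enclosed vertex P3: corner angles sum to (7/3)*pi, defect = 2*pi - (7/3)*pi = -pi/3
final direction = starting direction + enclosed defect total, reduced mod 2*pi (induced orientation)
final angle = (23/12)*pi - pi/3 = (19/12)*pi (mod 2*pi)


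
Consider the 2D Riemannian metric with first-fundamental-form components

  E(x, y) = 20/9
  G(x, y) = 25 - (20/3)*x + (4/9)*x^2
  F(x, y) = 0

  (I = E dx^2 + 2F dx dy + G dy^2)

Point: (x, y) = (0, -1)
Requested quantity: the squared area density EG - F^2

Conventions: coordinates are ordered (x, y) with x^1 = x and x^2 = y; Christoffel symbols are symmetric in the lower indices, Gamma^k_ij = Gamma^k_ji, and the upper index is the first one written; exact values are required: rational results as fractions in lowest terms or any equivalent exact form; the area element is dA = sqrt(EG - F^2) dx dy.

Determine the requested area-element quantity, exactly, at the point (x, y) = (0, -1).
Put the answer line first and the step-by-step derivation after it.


Answer: EG - F^2 = 500/9

E = 20/9, F = 0, G = 25; EG - F^2 = 500/9


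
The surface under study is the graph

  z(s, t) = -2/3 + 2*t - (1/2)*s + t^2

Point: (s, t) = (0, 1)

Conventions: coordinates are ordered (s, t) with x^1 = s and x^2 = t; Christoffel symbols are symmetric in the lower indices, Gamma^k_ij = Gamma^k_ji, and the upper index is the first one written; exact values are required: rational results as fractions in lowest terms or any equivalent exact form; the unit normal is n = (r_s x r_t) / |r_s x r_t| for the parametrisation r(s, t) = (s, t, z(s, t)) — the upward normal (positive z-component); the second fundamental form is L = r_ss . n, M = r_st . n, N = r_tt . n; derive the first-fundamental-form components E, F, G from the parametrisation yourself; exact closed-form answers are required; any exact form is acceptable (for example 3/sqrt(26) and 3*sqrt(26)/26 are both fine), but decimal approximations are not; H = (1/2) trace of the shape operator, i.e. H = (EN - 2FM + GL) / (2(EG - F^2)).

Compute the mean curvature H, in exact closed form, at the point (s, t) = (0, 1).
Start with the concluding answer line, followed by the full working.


Answer: H = 10*sqrt(69)/4761

z_s = -1/2, z_t = 4, z_ss = 0, z_st = 0, z_tt = 2
E = 5/4, F = -2, G = 17; answer radicand W^2 = 69/4
unnormalised second-form numerators: l = 0, m = 0, n = 2; L = l/sqrt(69/4), and similarly M = m/sqrt(W^2), N = n/sqrt(W^2)
H = (E*n - 2*F*m + G*l) / (2*(EG - F^2)*sqrt(W^2)); E*n - 2*F*m + G*l = 5/2, EG - F^2 = 69/4, so H = (5/69)/sqrt(69/4)


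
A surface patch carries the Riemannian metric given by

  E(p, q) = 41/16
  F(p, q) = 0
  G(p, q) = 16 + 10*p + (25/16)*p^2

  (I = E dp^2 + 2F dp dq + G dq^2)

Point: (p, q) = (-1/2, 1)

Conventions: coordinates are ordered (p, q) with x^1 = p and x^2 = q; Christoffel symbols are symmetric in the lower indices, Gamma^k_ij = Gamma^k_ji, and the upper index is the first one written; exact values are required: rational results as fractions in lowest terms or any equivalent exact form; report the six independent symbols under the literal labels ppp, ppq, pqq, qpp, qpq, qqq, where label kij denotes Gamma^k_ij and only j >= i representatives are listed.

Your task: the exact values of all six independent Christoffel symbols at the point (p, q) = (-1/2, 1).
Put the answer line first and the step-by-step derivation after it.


Answer: Gamma_ppp = 0, Gamma_ppq = 0, Gamma_pqq = -135/82, Gamma_qpp = 0, Gamma_qpq = 10/27, Gamma_qqq = 0

E = 41/16, F = 0, G = 729/64 at the point
E_p = 0, E_q = 0, F_p = 0, F_q = 0, G_p = 135/16, G_q = 0
EG - F^2 = 29889/1024;  g^inv = (1024/29889) * [[729/64, 0], [0, 41/16]]
first-kind symbols [ij,l] = (1/2)(d_i g_jl + d_j g_il - d_l g_ij): [pp,p] = E_p/2 = 0, [pp,q] = F_p - E_q/2 = 0, [pq,p] = E_q/2 = 0, [pq,q] = G_p/2 = 135/32, [qq,p] = F_q - G_p/2 = -135/32, [qq,q] = G_q/2 = 0
Gamma^p_ij = (G*[ij,p] - F*[ij,q])/(EG - F^2), Gamma^q_ij = (E*[ij,q] - F*[ij,p])/(EG - F^2)


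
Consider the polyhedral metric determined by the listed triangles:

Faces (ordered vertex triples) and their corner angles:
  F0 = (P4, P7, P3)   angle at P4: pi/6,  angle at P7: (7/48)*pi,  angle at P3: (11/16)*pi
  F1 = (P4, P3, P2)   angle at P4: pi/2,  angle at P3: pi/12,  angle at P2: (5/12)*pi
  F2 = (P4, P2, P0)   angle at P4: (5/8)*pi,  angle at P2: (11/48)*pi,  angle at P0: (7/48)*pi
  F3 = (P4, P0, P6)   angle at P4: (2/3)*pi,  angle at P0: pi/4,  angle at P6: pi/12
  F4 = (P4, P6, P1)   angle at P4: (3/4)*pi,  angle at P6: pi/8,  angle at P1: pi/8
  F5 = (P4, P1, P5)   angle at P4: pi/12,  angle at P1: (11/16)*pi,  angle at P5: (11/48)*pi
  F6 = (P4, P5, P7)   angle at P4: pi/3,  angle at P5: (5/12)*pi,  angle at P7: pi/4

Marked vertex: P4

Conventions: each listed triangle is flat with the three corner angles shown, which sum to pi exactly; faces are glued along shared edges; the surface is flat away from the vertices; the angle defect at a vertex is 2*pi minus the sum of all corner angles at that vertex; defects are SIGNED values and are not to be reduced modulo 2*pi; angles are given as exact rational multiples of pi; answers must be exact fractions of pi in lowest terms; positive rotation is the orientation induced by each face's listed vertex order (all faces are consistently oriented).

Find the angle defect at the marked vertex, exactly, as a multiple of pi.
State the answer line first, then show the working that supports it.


Answer: defect(P4) = (-9/8)*pi

Sum of corner angles at P4: (25/8)*pi
defect = 2*pi - (25/8)*pi


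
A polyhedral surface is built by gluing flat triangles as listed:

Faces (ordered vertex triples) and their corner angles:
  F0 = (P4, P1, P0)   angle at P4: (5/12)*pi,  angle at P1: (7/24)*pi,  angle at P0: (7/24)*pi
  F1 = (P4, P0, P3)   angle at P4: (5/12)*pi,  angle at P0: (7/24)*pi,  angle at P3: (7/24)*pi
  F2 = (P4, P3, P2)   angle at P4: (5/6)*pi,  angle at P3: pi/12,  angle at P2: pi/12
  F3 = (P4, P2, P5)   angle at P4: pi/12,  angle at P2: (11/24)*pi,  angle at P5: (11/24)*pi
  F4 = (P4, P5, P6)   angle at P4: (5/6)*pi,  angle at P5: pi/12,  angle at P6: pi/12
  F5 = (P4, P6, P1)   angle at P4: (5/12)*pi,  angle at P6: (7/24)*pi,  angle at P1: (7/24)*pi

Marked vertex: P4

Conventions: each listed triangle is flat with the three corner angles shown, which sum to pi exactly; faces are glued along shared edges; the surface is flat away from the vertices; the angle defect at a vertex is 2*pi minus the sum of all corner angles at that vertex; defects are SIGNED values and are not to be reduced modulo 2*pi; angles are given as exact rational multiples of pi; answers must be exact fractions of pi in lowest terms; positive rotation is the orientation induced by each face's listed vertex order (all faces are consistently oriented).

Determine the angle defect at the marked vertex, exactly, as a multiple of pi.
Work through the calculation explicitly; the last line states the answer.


Sum of corner angles at P4: 3*pi
defect = 2*pi - 3*pi

Answer: defect(P4) = -pi


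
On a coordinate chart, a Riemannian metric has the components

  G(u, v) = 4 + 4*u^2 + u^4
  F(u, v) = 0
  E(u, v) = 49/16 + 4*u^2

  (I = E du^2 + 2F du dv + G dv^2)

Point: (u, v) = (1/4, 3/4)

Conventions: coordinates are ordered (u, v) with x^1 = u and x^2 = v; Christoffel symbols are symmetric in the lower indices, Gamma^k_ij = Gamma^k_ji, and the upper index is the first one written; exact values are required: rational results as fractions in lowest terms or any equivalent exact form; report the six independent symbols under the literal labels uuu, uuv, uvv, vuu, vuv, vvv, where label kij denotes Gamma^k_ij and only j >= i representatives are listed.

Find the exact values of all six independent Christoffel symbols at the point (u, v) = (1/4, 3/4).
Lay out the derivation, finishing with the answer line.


E = 53/16, F = 0, G = 1089/256 at the point
E_u = 2, E_v = 0, F_u = 0, F_v = 0, G_u = 33/16, G_v = 0
EG - F^2 = 57717/4096;  g^inv = (4096/57717) * [[1089/256, 0], [0, 53/16]]
first-kind symbols [ij,l] = (1/2)(d_i g_jl + d_j g_il - d_l g_ij): [uu,u] = E_u/2 = 1, [uu,v] = F_u - E_v/2 = 0, [uv,u] = E_v/2 = 0, [uv,v] = G_u/2 = 33/32, [vv,u] = F_v - G_u/2 = -33/32, [vv,v] = G_v/2 = 0
Gamma^u_ij = (G*[ij,u] - F*[ij,v])/(EG - F^2), Gamma^v_ij = (E*[ij,v] - F*[ij,u])/(EG - F^2)

Answer: Gamma_uuu = 16/53, Gamma_uuv = 0, Gamma_uvv = -33/106, Gamma_vuu = 0, Gamma_vuv = 8/33, Gamma_vvv = 0


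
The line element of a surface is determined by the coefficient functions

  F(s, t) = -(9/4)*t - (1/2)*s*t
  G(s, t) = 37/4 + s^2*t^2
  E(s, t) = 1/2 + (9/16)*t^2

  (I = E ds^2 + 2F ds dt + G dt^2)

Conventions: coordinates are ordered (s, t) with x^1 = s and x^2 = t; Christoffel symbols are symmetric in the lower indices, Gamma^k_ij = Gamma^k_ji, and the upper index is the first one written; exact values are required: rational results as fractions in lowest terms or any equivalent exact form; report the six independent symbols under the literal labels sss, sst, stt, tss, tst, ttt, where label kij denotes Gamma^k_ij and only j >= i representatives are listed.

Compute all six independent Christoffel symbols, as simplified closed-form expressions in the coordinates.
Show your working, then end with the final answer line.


E = 1/2 + (9/16)*t^2; F = -(9/4)*t - (1/2)*s*t; G = 37/4 + s^2*t^2
Gamma^k_ij = (1/2) g^{kl} (d_i g_jl + d_j g_il - d_l g_ij), with g^inv = (1/(EG-F^2)) [[G, -F], [-F, E]]
first partials: E_s = 0, E_t = (9/8)*t, F_s = -(1/2)*t, F_t = -9/4 - (1/2)*s, G_s = 2*s*t^2, G_t = 2*s^2*t
D = EG - F^2 = 37/8 + (9/64)*t^2 - (9/4)*s*t^2 + (1/4)*s^2*t^2 + (9/16)*s^2*t^4
expanded: Gamma^s_ss = (G E_s - 2F F_s + F E_t)/(2D), Gamma^s_st = (G E_t - F G_s)/(2D), Gamma^s_tt = (2G F_t - G G_s - F G_t)/(2D), Gamma^t_ss = (2E F_s - E E_t - F E_s)/(2D), Gamma^t_st = (E G_s - F E_t)/(2D), Gamma^t_tt = (E G_t - 2F F_t + F G_s)/(2D); substitute and cancel common factors

Answer: Gamma_sss = (-34*s*t^2 - 153*t^2)/(36*s^2*t^4 + 16*s^2*t^2 - 144*s*t^2 + 9*t^2 + 296), Gamma_sst = (68*s^2*t^3 + 144*s*t^3 + 333*t)/(36*s^2*t^4 + 16*s^2*t^2 - 144*s*t^2 + 9*t^2 + 296), Gamma_stt = (-64*s^3*t^4 - 592*s*t^2 - 296*s - 1332)/(36*s^2*t^4 + 16*s^2*t^2 - 144*s*t^2 + 9*t^2 + 296), Gamma_tss = (-153*t^3 - 136*t)/(144*s^2*t^4 + 64*s^2*t^2 - 576*s*t^2 + 36*t^2 + 1184), Gamma_tst = (36*s*t^4 + 50*s*t^2 + 81*t^2)/(36*s^2*t^4 + 16*s^2*t^2 - 144*s*t^2 + 9*t^2 + 296), Gamma_ttt = (4*s^2*t^3 + 16*s^2*t - 144*s*t^3 - 144*s*t - 324*t)/(36*s^2*t^4 + 16*s^2*t^2 - 144*s*t^2 + 9*t^2 + 296)


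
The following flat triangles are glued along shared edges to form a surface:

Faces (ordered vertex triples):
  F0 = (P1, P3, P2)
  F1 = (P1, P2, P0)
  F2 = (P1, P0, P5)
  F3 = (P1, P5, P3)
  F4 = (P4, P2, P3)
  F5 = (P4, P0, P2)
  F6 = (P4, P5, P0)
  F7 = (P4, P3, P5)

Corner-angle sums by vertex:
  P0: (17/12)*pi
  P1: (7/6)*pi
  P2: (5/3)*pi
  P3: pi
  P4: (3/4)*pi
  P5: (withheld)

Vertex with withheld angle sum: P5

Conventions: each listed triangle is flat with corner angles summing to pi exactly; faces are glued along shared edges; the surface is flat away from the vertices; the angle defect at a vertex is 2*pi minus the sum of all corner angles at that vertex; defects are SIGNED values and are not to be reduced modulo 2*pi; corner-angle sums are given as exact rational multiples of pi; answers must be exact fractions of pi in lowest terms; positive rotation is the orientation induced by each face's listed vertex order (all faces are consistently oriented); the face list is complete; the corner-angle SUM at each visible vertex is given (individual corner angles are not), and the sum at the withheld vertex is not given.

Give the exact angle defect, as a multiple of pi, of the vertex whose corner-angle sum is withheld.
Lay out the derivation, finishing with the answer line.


V = 6, E = 12, F = 8; chi = V - E + F = 2
Gauss-Bonnet: total defect = 2*pi*chi = 4*pi; visible defects sum to 4*pi

Answer: defect(P5) = 0
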